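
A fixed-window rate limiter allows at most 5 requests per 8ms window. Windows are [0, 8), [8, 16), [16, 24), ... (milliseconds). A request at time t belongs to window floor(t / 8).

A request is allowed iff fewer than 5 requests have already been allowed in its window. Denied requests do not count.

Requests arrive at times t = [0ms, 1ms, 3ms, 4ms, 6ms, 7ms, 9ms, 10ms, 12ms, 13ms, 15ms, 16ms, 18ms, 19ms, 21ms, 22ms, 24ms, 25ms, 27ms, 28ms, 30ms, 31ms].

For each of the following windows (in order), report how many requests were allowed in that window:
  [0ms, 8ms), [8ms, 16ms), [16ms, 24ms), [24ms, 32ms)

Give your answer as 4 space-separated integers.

Processing requests:
  req#1 t=0ms (window 0): ALLOW
  req#2 t=1ms (window 0): ALLOW
  req#3 t=3ms (window 0): ALLOW
  req#4 t=4ms (window 0): ALLOW
  req#5 t=6ms (window 0): ALLOW
  req#6 t=7ms (window 0): DENY
  req#7 t=9ms (window 1): ALLOW
  req#8 t=10ms (window 1): ALLOW
  req#9 t=12ms (window 1): ALLOW
  req#10 t=13ms (window 1): ALLOW
  req#11 t=15ms (window 1): ALLOW
  req#12 t=16ms (window 2): ALLOW
  req#13 t=18ms (window 2): ALLOW
  req#14 t=19ms (window 2): ALLOW
  req#15 t=21ms (window 2): ALLOW
  req#16 t=22ms (window 2): ALLOW
  req#17 t=24ms (window 3): ALLOW
  req#18 t=25ms (window 3): ALLOW
  req#19 t=27ms (window 3): ALLOW
  req#20 t=28ms (window 3): ALLOW
  req#21 t=30ms (window 3): ALLOW
  req#22 t=31ms (window 3): DENY

Allowed counts by window: 5 5 5 5

Answer: 5 5 5 5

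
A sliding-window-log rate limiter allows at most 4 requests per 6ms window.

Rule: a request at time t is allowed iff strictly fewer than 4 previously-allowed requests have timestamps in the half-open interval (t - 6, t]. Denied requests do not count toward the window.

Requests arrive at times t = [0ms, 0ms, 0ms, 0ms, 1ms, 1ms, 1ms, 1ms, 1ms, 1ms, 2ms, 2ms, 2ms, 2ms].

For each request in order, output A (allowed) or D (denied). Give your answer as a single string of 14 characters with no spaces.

Tracking allowed requests in the window:
  req#1 t=0ms: ALLOW
  req#2 t=0ms: ALLOW
  req#3 t=0ms: ALLOW
  req#4 t=0ms: ALLOW
  req#5 t=1ms: DENY
  req#6 t=1ms: DENY
  req#7 t=1ms: DENY
  req#8 t=1ms: DENY
  req#9 t=1ms: DENY
  req#10 t=1ms: DENY
  req#11 t=2ms: DENY
  req#12 t=2ms: DENY
  req#13 t=2ms: DENY
  req#14 t=2ms: DENY

Answer: AAAADDDDDDDDDD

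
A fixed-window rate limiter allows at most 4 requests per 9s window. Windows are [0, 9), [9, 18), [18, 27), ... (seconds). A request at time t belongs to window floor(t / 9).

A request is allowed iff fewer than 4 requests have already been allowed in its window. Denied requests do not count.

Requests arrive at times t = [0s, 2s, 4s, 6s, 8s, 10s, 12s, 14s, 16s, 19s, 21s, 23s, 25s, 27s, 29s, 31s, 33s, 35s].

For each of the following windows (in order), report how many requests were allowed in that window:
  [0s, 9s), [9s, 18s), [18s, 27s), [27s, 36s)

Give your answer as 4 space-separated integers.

Processing requests:
  req#1 t=0s (window 0): ALLOW
  req#2 t=2s (window 0): ALLOW
  req#3 t=4s (window 0): ALLOW
  req#4 t=6s (window 0): ALLOW
  req#5 t=8s (window 0): DENY
  req#6 t=10s (window 1): ALLOW
  req#7 t=12s (window 1): ALLOW
  req#8 t=14s (window 1): ALLOW
  req#9 t=16s (window 1): ALLOW
  req#10 t=19s (window 2): ALLOW
  req#11 t=21s (window 2): ALLOW
  req#12 t=23s (window 2): ALLOW
  req#13 t=25s (window 2): ALLOW
  req#14 t=27s (window 3): ALLOW
  req#15 t=29s (window 3): ALLOW
  req#16 t=31s (window 3): ALLOW
  req#17 t=33s (window 3): ALLOW
  req#18 t=35s (window 3): DENY

Allowed counts by window: 4 4 4 4

Answer: 4 4 4 4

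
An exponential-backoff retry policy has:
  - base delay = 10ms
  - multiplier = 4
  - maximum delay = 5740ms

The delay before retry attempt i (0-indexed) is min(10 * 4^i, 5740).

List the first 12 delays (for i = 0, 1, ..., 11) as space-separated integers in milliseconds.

Computing each delay:
  i=0: min(10*4^0, 5740) = 10
  i=1: min(10*4^1, 5740) = 40
  i=2: min(10*4^2, 5740) = 160
  i=3: min(10*4^3, 5740) = 640
  i=4: min(10*4^4, 5740) = 2560
  i=5: min(10*4^5, 5740) = 5740
  i=6: min(10*4^6, 5740) = 5740
  i=7: min(10*4^7, 5740) = 5740
  i=8: min(10*4^8, 5740) = 5740
  i=9: min(10*4^9, 5740) = 5740
  i=10: min(10*4^10, 5740) = 5740
  i=11: min(10*4^11, 5740) = 5740

Answer: 10 40 160 640 2560 5740 5740 5740 5740 5740 5740 5740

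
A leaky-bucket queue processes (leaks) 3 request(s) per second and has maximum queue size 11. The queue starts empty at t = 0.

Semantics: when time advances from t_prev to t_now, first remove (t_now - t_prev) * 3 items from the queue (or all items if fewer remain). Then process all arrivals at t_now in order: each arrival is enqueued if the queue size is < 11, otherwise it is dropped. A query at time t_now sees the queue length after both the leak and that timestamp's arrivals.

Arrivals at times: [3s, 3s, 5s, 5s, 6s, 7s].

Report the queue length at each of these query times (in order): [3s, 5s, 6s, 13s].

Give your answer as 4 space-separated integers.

Answer: 2 2 1 0

Derivation:
Queue lengths at query times:
  query t=3s: backlog = 2
  query t=5s: backlog = 2
  query t=6s: backlog = 1
  query t=13s: backlog = 0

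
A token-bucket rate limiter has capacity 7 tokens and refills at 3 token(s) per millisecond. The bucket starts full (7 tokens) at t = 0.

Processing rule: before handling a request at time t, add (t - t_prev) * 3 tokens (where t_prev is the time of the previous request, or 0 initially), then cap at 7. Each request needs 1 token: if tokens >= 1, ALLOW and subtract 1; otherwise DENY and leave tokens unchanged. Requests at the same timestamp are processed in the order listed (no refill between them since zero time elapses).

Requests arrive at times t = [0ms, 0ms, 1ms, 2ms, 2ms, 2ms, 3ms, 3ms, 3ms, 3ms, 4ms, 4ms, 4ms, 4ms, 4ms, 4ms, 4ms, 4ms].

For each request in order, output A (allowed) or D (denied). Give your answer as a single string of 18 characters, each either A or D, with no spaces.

Simulating step by step:
  req#1 t=0ms: ALLOW
  req#2 t=0ms: ALLOW
  req#3 t=1ms: ALLOW
  req#4 t=2ms: ALLOW
  req#5 t=2ms: ALLOW
  req#6 t=2ms: ALLOW
  req#7 t=3ms: ALLOW
  req#8 t=3ms: ALLOW
  req#9 t=3ms: ALLOW
  req#10 t=3ms: ALLOW
  req#11 t=4ms: ALLOW
  req#12 t=4ms: ALLOW
  req#13 t=4ms: ALLOW
  req#14 t=4ms: ALLOW
  req#15 t=4ms: ALLOW
  req#16 t=4ms: ALLOW
  req#17 t=4ms: DENY
  req#18 t=4ms: DENY

Answer: AAAAAAAAAAAAAAAADD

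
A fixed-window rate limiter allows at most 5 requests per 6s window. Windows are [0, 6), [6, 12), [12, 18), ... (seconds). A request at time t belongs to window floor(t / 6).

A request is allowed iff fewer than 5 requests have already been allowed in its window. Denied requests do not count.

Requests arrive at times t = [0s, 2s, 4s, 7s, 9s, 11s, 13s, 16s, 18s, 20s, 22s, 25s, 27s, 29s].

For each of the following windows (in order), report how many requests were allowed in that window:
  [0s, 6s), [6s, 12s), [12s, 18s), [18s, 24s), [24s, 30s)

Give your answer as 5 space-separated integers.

Answer: 3 3 2 3 3

Derivation:
Processing requests:
  req#1 t=0s (window 0): ALLOW
  req#2 t=2s (window 0): ALLOW
  req#3 t=4s (window 0): ALLOW
  req#4 t=7s (window 1): ALLOW
  req#5 t=9s (window 1): ALLOW
  req#6 t=11s (window 1): ALLOW
  req#7 t=13s (window 2): ALLOW
  req#8 t=16s (window 2): ALLOW
  req#9 t=18s (window 3): ALLOW
  req#10 t=20s (window 3): ALLOW
  req#11 t=22s (window 3): ALLOW
  req#12 t=25s (window 4): ALLOW
  req#13 t=27s (window 4): ALLOW
  req#14 t=29s (window 4): ALLOW

Allowed counts by window: 3 3 2 3 3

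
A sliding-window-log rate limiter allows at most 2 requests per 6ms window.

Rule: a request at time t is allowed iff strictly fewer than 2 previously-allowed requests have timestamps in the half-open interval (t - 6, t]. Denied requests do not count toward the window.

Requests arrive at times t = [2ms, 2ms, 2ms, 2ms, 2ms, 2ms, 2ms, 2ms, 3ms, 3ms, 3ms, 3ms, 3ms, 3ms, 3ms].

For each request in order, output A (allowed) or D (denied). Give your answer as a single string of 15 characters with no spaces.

Answer: AADDDDDDDDDDDDD

Derivation:
Tracking allowed requests in the window:
  req#1 t=2ms: ALLOW
  req#2 t=2ms: ALLOW
  req#3 t=2ms: DENY
  req#4 t=2ms: DENY
  req#5 t=2ms: DENY
  req#6 t=2ms: DENY
  req#7 t=2ms: DENY
  req#8 t=2ms: DENY
  req#9 t=3ms: DENY
  req#10 t=3ms: DENY
  req#11 t=3ms: DENY
  req#12 t=3ms: DENY
  req#13 t=3ms: DENY
  req#14 t=3ms: DENY
  req#15 t=3ms: DENY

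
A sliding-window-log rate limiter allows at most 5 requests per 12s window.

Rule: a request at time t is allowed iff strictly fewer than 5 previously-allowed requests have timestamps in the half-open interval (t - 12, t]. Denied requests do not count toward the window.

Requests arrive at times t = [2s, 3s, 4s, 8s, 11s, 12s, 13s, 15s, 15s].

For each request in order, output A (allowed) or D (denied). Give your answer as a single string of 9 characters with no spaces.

Tracking allowed requests in the window:
  req#1 t=2s: ALLOW
  req#2 t=3s: ALLOW
  req#3 t=4s: ALLOW
  req#4 t=8s: ALLOW
  req#5 t=11s: ALLOW
  req#6 t=12s: DENY
  req#7 t=13s: DENY
  req#8 t=15s: ALLOW
  req#9 t=15s: ALLOW

Answer: AAAAADDAA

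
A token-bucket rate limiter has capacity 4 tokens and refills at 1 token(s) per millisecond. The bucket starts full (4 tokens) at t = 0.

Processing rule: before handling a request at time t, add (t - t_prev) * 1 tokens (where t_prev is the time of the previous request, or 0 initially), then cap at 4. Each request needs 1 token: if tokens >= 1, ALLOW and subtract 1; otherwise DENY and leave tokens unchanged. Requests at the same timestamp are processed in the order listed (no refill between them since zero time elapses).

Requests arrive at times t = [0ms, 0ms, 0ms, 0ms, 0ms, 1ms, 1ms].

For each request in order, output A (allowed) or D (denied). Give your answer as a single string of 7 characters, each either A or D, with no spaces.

Simulating step by step:
  req#1 t=0ms: ALLOW
  req#2 t=0ms: ALLOW
  req#3 t=0ms: ALLOW
  req#4 t=0ms: ALLOW
  req#5 t=0ms: DENY
  req#6 t=1ms: ALLOW
  req#7 t=1ms: DENY

Answer: AAAADAD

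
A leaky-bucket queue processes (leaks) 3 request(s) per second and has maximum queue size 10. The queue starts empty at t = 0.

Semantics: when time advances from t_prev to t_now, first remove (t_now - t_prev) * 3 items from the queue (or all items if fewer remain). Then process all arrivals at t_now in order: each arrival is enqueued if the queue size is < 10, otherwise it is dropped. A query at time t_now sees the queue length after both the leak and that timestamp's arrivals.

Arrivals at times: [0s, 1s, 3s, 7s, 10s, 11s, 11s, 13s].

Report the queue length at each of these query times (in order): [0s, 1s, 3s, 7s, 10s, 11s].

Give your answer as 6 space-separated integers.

Answer: 1 1 1 1 1 2

Derivation:
Queue lengths at query times:
  query t=0s: backlog = 1
  query t=1s: backlog = 1
  query t=3s: backlog = 1
  query t=7s: backlog = 1
  query t=10s: backlog = 1
  query t=11s: backlog = 2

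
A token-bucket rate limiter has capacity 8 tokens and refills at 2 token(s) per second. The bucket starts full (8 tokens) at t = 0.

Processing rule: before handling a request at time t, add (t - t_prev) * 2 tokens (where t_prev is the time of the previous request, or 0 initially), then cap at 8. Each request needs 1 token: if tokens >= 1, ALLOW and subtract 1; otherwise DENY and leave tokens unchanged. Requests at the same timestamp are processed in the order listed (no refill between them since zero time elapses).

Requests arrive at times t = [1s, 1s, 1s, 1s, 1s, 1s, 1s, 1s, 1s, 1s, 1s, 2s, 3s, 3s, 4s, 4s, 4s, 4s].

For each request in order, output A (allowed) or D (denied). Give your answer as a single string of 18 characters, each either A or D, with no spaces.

Answer: AAAAAAAADDDAAAAAAD

Derivation:
Simulating step by step:
  req#1 t=1s: ALLOW
  req#2 t=1s: ALLOW
  req#3 t=1s: ALLOW
  req#4 t=1s: ALLOW
  req#5 t=1s: ALLOW
  req#6 t=1s: ALLOW
  req#7 t=1s: ALLOW
  req#8 t=1s: ALLOW
  req#9 t=1s: DENY
  req#10 t=1s: DENY
  req#11 t=1s: DENY
  req#12 t=2s: ALLOW
  req#13 t=3s: ALLOW
  req#14 t=3s: ALLOW
  req#15 t=4s: ALLOW
  req#16 t=4s: ALLOW
  req#17 t=4s: ALLOW
  req#18 t=4s: DENY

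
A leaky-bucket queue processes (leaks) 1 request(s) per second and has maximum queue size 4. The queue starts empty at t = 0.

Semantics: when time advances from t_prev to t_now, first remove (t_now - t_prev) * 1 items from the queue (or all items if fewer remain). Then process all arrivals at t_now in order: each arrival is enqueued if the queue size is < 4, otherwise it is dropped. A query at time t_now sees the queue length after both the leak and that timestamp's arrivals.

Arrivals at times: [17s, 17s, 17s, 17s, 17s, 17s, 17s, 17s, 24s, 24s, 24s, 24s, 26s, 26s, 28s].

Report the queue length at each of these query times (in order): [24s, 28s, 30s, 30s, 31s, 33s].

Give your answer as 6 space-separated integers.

Queue lengths at query times:
  query t=24s: backlog = 4
  query t=28s: backlog = 3
  query t=30s: backlog = 1
  query t=30s: backlog = 1
  query t=31s: backlog = 0
  query t=33s: backlog = 0

Answer: 4 3 1 1 0 0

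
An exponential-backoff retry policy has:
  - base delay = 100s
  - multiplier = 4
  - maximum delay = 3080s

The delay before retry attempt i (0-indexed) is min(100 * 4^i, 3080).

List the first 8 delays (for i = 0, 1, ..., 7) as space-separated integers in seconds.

Computing each delay:
  i=0: min(100*4^0, 3080) = 100
  i=1: min(100*4^1, 3080) = 400
  i=2: min(100*4^2, 3080) = 1600
  i=3: min(100*4^3, 3080) = 3080
  i=4: min(100*4^4, 3080) = 3080
  i=5: min(100*4^5, 3080) = 3080
  i=6: min(100*4^6, 3080) = 3080
  i=7: min(100*4^7, 3080) = 3080

Answer: 100 400 1600 3080 3080 3080 3080 3080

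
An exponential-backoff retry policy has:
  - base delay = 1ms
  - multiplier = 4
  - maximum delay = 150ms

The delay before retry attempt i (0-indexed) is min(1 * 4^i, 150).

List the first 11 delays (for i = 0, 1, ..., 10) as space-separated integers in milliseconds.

Answer: 1 4 16 64 150 150 150 150 150 150 150

Derivation:
Computing each delay:
  i=0: min(1*4^0, 150) = 1
  i=1: min(1*4^1, 150) = 4
  i=2: min(1*4^2, 150) = 16
  i=3: min(1*4^3, 150) = 64
  i=4: min(1*4^4, 150) = 150
  i=5: min(1*4^5, 150) = 150
  i=6: min(1*4^6, 150) = 150
  i=7: min(1*4^7, 150) = 150
  i=8: min(1*4^8, 150) = 150
  i=9: min(1*4^9, 150) = 150
  i=10: min(1*4^10, 150) = 150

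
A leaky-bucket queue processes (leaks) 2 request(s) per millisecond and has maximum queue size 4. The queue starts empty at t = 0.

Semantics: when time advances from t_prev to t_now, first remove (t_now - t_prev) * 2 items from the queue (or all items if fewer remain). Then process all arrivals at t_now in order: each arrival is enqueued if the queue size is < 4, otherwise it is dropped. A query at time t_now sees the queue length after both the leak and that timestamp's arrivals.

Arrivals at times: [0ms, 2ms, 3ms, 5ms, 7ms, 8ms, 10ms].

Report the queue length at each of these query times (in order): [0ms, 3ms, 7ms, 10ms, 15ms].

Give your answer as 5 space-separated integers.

Answer: 1 1 1 1 0

Derivation:
Queue lengths at query times:
  query t=0ms: backlog = 1
  query t=3ms: backlog = 1
  query t=7ms: backlog = 1
  query t=10ms: backlog = 1
  query t=15ms: backlog = 0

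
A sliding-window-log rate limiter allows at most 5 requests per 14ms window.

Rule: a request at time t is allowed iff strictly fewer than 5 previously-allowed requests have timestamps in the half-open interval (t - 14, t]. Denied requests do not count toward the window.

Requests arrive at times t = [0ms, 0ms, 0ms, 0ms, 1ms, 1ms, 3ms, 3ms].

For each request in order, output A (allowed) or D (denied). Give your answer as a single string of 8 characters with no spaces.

Answer: AAAAADDD

Derivation:
Tracking allowed requests in the window:
  req#1 t=0ms: ALLOW
  req#2 t=0ms: ALLOW
  req#3 t=0ms: ALLOW
  req#4 t=0ms: ALLOW
  req#5 t=1ms: ALLOW
  req#6 t=1ms: DENY
  req#7 t=3ms: DENY
  req#8 t=3ms: DENY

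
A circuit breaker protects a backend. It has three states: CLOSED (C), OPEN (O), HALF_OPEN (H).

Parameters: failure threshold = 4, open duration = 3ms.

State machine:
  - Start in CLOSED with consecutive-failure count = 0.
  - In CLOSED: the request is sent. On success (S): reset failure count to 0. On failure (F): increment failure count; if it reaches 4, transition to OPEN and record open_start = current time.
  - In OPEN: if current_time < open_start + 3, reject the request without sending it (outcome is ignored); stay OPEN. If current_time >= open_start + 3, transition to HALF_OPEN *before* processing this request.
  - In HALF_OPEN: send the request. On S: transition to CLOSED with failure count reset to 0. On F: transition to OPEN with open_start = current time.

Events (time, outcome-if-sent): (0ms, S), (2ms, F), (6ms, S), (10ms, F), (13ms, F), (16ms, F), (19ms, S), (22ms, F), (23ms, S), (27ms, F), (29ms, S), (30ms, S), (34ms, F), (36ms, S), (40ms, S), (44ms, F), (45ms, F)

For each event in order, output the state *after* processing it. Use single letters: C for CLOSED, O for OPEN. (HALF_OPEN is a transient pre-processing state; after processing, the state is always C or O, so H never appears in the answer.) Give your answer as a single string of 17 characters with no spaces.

Answer: CCCCCCCCCCCCCCCCC

Derivation:
State after each event:
  event#1 t=0ms outcome=S: state=CLOSED
  event#2 t=2ms outcome=F: state=CLOSED
  event#3 t=6ms outcome=S: state=CLOSED
  event#4 t=10ms outcome=F: state=CLOSED
  event#5 t=13ms outcome=F: state=CLOSED
  event#6 t=16ms outcome=F: state=CLOSED
  event#7 t=19ms outcome=S: state=CLOSED
  event#8 t=22ms outcome=F: state=CLOSED
  event#9 t=23ms outcome=S: state=CLOSED
  event#10 t=27ms outcome=F: state=CLOSED
  event#11 t=29ms outcome=S: state=CLOSED
  event#12 t=30ms outcome=S: state=CLOSED
  event#13 t=34ms outcome=F: state=CLOSED
  event#14 t=36ms outcome=S: state=CLOSED
  event#15 t=40ms outcome=S: state=CLOSED
  event#16 t=44ms outcome=F: state=CLOSED
  event#17 t=45ms outcome=F: state=CLOSED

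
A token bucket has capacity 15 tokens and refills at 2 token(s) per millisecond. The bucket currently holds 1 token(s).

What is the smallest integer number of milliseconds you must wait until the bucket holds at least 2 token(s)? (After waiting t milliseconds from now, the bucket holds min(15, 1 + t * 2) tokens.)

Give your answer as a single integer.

Answer: 1

Derivation:
Need 1 + t * 2 >= 2, so t >= 1/2.
Smallest integer t = ceil(1/2) = 1.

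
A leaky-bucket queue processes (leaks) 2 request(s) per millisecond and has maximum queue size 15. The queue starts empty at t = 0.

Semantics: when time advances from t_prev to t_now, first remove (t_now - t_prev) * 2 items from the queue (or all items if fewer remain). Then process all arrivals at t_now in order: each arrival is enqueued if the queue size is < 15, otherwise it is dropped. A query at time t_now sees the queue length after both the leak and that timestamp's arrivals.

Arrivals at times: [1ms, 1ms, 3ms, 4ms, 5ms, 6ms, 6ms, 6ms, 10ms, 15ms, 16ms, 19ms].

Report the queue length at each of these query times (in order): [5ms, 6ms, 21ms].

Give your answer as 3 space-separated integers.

Answer: 1 3 0

Derivation:
Queue lengths at query times:
  query t=5ms: backlog = 1
  query t=6ms: backlog = 3
  query t=21ms: backlog = 0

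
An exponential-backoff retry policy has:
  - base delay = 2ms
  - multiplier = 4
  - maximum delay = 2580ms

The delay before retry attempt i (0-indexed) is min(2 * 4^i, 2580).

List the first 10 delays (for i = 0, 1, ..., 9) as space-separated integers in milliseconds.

Computing each delay:
  i=0: min(2*4^0, 2580) = 2
  i=1: min(2*4^1, 2580) = 8
  i=2: min(2*4^2, 2580) = 32
  i=3: min(2*4^3, 2580) = 128
  i=4: min(2*4^4, 2580) = 512
  i=5: min(2*4^5, 2580) = 2048
  i=6: min(2*4^6, 2580) = 2580
  i=7: min(2*4^7, 2580) = 2580
  i=8: min(2*4^8, 2580) = 2580
  i=9: min(2*4^9, 2580) = 2580

Answer: 2 8 32 128 512 2048 2580 2580 2580 2580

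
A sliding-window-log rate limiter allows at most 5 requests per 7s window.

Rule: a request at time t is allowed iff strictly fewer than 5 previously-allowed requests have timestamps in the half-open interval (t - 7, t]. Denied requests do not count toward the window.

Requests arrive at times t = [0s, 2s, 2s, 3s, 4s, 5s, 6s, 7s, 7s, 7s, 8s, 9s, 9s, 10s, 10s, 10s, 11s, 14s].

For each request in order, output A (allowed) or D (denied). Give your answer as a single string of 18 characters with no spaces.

Answer: AAAAADDADDDAAADDAA

Derivation:
Tracking allowed requests in the window:
  req#1 t=0s: ALLOW
  req#2 t=2s: ALLOW
  req#3 t=2s: ALLOW
  req#4 t=3s: ALLOW
  req#5 t=4s: ALLOW
  req#6 t=5s: DENY
  req#7 t=6s: DENY
  req#8 t=7s: ALLOW
  req#9 t=7s: DENY
  req#10 t=7s: DENY
  req#11 t=8s: DENY
  req#12 t=9s: ALLOW
  req#13 t=9s: ALLOW
  req#14 t=10s: ALLOW
  req#15 t=10s: DENY
  req#16 t=10s: DENY
  req#17 t=11s: ALLOW
  req#18 t=14s: ALLOW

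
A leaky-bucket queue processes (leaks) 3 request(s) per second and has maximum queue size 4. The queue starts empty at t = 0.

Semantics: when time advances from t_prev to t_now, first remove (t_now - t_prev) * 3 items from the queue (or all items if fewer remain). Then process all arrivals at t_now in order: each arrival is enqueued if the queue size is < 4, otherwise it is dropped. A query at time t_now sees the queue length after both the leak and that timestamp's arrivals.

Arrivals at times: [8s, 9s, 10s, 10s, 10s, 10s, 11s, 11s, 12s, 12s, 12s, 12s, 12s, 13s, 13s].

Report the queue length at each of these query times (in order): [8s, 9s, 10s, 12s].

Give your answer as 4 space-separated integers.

Queue lengths at query times:
  query t=8s: backlog = 1
  query t=9s: backlog = 1
  query t=10s: backlog = 4
  query t=12s: backlog = 4

Answer: 1 1 4 4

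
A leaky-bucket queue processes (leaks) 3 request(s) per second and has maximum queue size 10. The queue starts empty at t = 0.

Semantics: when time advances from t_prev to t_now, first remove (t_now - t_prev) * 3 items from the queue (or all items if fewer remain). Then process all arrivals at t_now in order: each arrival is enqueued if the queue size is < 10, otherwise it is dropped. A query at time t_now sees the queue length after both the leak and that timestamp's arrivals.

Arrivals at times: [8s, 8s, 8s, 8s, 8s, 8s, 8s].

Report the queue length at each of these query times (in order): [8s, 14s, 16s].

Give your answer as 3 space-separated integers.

Queue lengths at query times:
  query t=8s: backlog = 7
  query t=14s: backlog = 0
  query t=16s: backlog = 0

Answer: 7 0 0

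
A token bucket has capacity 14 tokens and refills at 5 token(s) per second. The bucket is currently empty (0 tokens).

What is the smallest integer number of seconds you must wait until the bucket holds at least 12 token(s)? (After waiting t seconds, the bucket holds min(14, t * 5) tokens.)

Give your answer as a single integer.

Need t * 5 >= 12, so t >= 12/5.
Smallest integer t = ceil(12/5) = 3.

Answer: 3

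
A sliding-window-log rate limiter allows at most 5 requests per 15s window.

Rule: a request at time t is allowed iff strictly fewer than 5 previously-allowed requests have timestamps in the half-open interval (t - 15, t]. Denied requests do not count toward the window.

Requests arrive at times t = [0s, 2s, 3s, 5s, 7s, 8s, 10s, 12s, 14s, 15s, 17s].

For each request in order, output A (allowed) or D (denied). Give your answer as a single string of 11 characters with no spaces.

Answer: AAAAADDDDAA

Derivation:
Tracking allowed requests in the window:
  req#1 t=0s: ALLOW
  req#2 t=2s: ALLOW
  req#3 t=3s: ALLOW
  req#4 t=5s: ALLOW
  req#5 t=7s: ALLOW
  req#6 t=8s: DENY
  req#7 t=10s: DENY
  req#8 t=12s: DENY
  req#9 t=14s: DENY
  req#10 t=15s: ALLOW
  req#11 t=17s: ALLOW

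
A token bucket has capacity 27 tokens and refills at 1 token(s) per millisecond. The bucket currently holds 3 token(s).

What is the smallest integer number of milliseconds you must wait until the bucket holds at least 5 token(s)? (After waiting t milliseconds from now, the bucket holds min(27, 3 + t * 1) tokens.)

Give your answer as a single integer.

Need 3 + t * 1 >= 5, so t >= 2/1.
Smallest integer t = ceil(2/1) = 2.

Answer: 2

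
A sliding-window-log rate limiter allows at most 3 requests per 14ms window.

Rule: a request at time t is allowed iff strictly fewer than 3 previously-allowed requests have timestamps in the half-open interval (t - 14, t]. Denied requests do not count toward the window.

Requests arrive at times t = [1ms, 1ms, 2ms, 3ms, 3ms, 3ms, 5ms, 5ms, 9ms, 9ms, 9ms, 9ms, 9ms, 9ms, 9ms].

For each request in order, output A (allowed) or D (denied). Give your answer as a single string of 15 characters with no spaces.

Answer: AAADDDDDDDDDDDD

Derivation:
Tracking allowed requests in the window:
  req#1 t=1ms: ALLOW
  req#2 t=1ms: ALLOW
  req#3 t=2ms: ALLOW
  req#4 t=3ms: DENY
  req#5 t=3ms: DENY
  req#6 t=3ms: DENY
  req#7 t=5ms: DENY
  req#8 t=5ms: DENY
  req#9 t=9ms: DENY
  req#10 t=9ms: DENY
  req#11 t=9ms: DENY
  req#12 t=9ms: DENY
  req#13 t=9ms: DENY
  req#14 t=9ms: DENY
  req#15 t=9ms: DENY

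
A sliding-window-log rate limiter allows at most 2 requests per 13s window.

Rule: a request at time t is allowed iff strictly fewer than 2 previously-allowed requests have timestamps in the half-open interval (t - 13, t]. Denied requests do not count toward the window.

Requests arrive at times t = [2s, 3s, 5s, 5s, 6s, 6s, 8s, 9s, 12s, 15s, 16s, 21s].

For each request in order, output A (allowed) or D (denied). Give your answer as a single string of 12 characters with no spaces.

Tracking allowed requests in the window:
  req#1 t=2s: ALLOW
  req#2 t=3s: ALLOW
  req#3 t=5s: DENY
  req#4 t=5s: DENY
  req#5 t=6s: DENY
  req#6 t=6s: DENY
  req#7 t=8s: DENY
  req#8 t=9s: DENY
  req#9 t=12s: DENY
  req#10 t=15s: ALLOW
  req#11 t=16s: ALLOW
  req#12 t=21s: DENY

Answer: AADDDDDDDAAD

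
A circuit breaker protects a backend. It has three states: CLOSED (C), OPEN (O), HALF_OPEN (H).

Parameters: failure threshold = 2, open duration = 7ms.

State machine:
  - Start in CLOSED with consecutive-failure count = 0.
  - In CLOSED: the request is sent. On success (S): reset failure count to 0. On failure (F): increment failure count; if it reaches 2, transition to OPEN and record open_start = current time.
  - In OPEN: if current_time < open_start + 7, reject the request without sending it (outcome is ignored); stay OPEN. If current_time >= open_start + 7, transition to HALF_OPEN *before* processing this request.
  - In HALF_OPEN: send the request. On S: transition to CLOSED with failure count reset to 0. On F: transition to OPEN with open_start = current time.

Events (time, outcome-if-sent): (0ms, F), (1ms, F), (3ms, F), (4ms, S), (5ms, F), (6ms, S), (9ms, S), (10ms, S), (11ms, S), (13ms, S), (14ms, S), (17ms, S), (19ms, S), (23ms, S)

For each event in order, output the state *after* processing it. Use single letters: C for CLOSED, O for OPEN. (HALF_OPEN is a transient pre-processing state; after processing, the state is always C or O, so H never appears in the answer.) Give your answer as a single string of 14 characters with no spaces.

State after each event:
  event#1 t=0ms outcome=F: state=CLOSED
  event#2 t=1ms outcome=F: state=OPEN
  event#3 t=3ms outcome=F: state=OPEN
  event#4 t=4ms outcome=S: state=OPEN
  event#5 t=5ms outcome=F: state=OPEN
  event#6 t=6ms outcome=S: state=OPEN
  event#7 t=9ms outcome=S: state=CLOSED
  event#8 t=10ms outcome=S: state=CLOSED
  event#9 t=11ms outcome=S: state=CLOSED
  event#10 t=13ms outcome=S: state=CLOSED
  event#11 t=14ms outcome=S: state=CLOSED
  event#12 t=17ms outcome=S: state=CLOSED
  event#13 t=19ms outcome=S: state=CLOSED
  event#14 t=23ms outcome=S: state=CLOSED

Answer: COOOOOCCCCCCCC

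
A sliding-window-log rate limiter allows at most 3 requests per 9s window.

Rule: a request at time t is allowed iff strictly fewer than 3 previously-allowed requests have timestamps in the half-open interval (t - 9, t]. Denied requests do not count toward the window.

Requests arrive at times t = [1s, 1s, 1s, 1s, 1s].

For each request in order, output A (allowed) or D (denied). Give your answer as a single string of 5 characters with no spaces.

Answer: AAADD

Derivation:
Tracking allowed requests in the window:
  req#1 t=1s: ALLOW
  req#2 t=1s: ALLOW
  req#3 t=1s: ALLOW
  req#4 t=1s: DENY
  req#5 t=1s: DENY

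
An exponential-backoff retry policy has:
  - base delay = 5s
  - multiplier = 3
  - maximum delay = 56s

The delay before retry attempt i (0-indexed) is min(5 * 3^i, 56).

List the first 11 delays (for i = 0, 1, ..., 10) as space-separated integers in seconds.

Answer: 5 15 45 56 56 56 56 56 56 56 56

Derivation:
Computing each delay:
  i=0: min(5*3^0, 56) = 5
  i=1: min(5*3^1, 56) = 15
  i=2: min(5*3^2, 56) = 45
  i=3: min(5*3^3, 56) = 56
  i=4: min(5*3^4, 56) = 56
  i=5: min(5*3^5, 56) = 56
  i=6: min(5*3^6, 56) = 56
  i=7: min(5*3^7, 56) = 56
  i=8: min(5*3^8, 56) = 56
  i=9: min(5*3^9, 56) = 56
  i=10: min(5*3^10, 56) = 56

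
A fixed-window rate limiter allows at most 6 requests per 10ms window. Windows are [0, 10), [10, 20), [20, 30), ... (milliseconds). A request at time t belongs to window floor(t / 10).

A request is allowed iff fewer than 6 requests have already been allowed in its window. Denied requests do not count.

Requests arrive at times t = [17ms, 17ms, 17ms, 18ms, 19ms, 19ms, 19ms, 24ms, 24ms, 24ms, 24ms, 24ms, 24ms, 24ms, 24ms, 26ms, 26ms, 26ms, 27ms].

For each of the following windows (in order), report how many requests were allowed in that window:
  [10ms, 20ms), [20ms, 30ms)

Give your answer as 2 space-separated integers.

Answer: 6 6

Derivation:
Processing requests:
  req#1 t=17ms (window 1): ALLOW
  req#2 t=17ms (window 1): ALLOW
  req#3 t=17ms (window 1): ALLOW
  req#4 t=18ms (window 1): ALLOW
  req#5 t=19ms (window 1): ALLOW
  req#6 t=19ms (window 1): ALLOW
  req#7 t=19ms (window 1): DENY
  req#8 t=24ms (window 2): ALLOW
  req#9 t=24ms (window 2): ALLOW
  req#10 t=24ms (window 2): ALLOW
  req#11 t=24ms (window 2): ALLOW
  req#12 t=24ms (window 2): ALLOW
  req#13 t=24ms (window 2): ALLOW
  req#14 t=24ms (window 2): DENY
  req#15 t=24ms (window 2): DENY
  req#16 t=26ms (window 2): DENY
  req#17 t=26ms (window 2): DENY
  req#18 t=26ms (window 2): DENY
  req#19 t=27ms (window 2): DENY

Allowed counts by window: 6 6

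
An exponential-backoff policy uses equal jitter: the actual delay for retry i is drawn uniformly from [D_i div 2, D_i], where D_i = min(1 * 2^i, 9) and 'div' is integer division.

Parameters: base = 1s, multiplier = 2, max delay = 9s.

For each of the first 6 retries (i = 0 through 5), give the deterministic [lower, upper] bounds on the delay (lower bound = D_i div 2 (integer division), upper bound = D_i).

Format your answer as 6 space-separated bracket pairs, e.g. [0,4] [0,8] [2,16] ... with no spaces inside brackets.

Answer: [0,1] [1,2] [2,4] [4,8] [4,9] [4,9]

Derivation:
Computing bounds per retry:
  i=0: D_i=min(1*2^0,9)=1, bounds=[0,1]
  i=1: D_i=min(1*2^1,9)=2, bounds=[1,2]
  i=2: D_i=min(1*2^2,9)=4, bounds=[2,4]
  i=3: D_i=min(1*2^3,9)=8, bounds=[4,8]
  i=4: D_i=min(1*2^4,9)=9, bounds=[4,9]
  i=5: D_i=min(1*2^5,9)=9, bounds=[4,9]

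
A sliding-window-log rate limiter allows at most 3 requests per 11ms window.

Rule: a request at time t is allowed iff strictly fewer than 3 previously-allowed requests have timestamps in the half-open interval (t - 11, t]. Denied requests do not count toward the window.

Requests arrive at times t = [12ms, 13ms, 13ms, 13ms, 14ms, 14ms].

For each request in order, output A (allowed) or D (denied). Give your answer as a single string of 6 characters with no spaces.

Tracking allowed requests in the window:
  req#1 t=12ms: ALLOW
  req#2 t=13ms: ALLOW
  req#3 t=13ms: ALLOW
  req#4 t=13ms: DENY
  req#5 t=14ms: DENY
  req#6 t=14ms: DENY

Answer: AAADDD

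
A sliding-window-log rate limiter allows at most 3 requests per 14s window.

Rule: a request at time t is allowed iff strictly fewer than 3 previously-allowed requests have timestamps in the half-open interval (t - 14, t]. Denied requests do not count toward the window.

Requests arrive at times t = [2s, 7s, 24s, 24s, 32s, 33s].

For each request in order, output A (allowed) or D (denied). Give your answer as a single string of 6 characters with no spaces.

Tracking allowed requests in the window:
  req#1 t=2s: ALLOW
  req#2 t=7s: ALLOW
  req#3 t=24s: ALLOW
  req#4 t=24s: ALLOW
  req#5 t=32s: ALLOW
  req#6 t=33s: DENY

Answer: AAAAAD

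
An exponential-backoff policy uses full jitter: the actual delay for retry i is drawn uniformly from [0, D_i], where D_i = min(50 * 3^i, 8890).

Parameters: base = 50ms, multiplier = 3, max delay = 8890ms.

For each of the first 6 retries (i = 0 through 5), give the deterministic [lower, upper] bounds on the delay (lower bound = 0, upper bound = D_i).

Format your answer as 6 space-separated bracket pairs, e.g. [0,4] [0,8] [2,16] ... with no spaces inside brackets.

Computing bounds per retry:
  i=0: D_i=min(50*3^0,8890)=50, bounds=[0,50]
  i=1: D_i=min(50*3^1,8890)=150, bounds=[0,150]
  i=2: D_i=min(50*3^2,8890)=450, bounds=[0,450]
  i=3: D_i=min(50*3^3,8890)=1350, bounds=[0,1350]
  i=4: D_i=min(50*3^4,8890)=4050, bounds=[0,4050]
  i=5: D_i=min(50*3^5,8890)=8890, bounds=[0,8890]

Answer: [0,50] [0,150] [0,450] [0,1350] [0,4050] [0,8890]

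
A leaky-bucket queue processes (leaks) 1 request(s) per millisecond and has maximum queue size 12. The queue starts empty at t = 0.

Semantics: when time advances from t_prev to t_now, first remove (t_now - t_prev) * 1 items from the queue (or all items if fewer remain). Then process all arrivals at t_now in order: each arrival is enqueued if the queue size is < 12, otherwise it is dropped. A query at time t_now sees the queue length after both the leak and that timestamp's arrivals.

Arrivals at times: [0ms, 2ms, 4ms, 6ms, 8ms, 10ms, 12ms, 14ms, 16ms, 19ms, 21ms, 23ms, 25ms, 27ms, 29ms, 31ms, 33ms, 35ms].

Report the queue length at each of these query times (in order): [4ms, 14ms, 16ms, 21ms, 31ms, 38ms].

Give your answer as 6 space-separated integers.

Queue lengths at query times:
  query t=4ms: backlog = 1
  query t=14ms: backlog = 1
  query t=16ms: backlog = 1
  query t=21ms: backlog = 1
  query t=31ms: backlog = 1
  query t=38ms: backlog = 0

Answer: 1 1 1 1 1 0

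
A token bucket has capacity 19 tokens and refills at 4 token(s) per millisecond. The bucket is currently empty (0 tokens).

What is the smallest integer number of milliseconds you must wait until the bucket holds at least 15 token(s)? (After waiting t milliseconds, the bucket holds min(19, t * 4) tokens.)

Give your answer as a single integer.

Answer: 4

Derivation:
Need t * 4 >= 15, so t >= 15/4.
Smallest integer t = ceil(15/4) = 4.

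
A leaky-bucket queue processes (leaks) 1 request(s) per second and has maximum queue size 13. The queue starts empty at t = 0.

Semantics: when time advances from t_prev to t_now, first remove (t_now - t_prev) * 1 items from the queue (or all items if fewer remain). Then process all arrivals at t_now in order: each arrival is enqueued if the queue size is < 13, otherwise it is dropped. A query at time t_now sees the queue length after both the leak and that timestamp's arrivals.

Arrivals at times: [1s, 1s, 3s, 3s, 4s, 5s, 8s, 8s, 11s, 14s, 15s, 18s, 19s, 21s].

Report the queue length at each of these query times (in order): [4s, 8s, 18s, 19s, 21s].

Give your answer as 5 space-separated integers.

Answer: 2 2 1 1 1

Derivation:
Queue lengths at query times:
  query t=4s: backlog = 2
  query t=8s: backlog = 2
  query t=18s: backlog = 1
  query t=19s: backlog = 1
  query t=21s: backlog = 1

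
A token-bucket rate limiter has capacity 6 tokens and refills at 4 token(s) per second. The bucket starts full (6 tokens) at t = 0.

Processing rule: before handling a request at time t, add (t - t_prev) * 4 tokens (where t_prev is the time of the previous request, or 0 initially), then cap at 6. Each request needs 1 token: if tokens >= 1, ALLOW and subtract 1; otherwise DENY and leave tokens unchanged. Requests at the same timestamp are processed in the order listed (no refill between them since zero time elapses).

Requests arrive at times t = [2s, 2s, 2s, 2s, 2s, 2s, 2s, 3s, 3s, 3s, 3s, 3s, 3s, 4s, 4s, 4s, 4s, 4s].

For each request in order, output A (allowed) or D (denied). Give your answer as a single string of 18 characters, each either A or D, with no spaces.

Answer: AAAAAADAAAADDAAAAD

Derivation:
Simulating step by step:
  req#1 t=2s: ALLOW
  req#2 t=2s: ALLOW
  req#3 t=2s: ALLOW
  req#4 t=2s: ALLOW
  req#5 t=2s: ALLOW
  req#6 t=2s: ALLOW
  req#7 t=2s: DENY
  req#8 t=3s: ALLOW
  req#9 t=3s: ALLOW
  req#10 t=3s: ALLOW
  req#11 t=3s: ALLOW
  req#12 t=3s: DENY
  req#13 t=3s: DENY
  req#14 t=4s: ALLOW
  req#15 t=4s: ALLOW
  req#16 t=4s: ALLOW
  req#17 t=4s: ALLOW
  req#18 t=4s: DENY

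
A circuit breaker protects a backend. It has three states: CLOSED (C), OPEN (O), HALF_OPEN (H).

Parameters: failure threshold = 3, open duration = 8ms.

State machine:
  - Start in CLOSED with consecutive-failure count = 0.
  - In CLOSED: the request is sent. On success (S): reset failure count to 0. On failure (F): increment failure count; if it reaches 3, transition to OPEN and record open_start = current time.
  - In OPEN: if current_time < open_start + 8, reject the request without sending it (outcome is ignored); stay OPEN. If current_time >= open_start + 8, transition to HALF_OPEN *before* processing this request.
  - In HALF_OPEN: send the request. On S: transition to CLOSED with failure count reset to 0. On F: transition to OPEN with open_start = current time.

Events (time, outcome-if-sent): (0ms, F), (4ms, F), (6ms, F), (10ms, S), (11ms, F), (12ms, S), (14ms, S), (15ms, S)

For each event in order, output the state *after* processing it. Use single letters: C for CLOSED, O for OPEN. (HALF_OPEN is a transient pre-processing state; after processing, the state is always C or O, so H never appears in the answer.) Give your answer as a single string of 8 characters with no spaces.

State after each event:
  event#1 t=0ms outcome=F: state=CLOSED
  event#2 t=4ms outcome=F: state=CLOSED
  event#3 t=6ms outcome=F: state=OPEN
  event#4 t=10ms outcome=S: state=OPEN
  event#5 t=11ms outcome=F: state=OPEN
  event#6 t=12ms outcome=S: state=OPEN
  event#7 t=14ms outcome=S: state=CLOSED
  event#8 t=15ms outcome=S: state=CLOSED

Answer: CCOOOOCC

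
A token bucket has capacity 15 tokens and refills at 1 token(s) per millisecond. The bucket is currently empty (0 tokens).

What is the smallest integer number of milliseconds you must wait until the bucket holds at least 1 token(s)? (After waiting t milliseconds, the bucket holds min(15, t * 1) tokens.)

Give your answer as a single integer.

Answer: 1

Derivation:
Need t * 1 >= 1, so t >= 1/1.
Smallest integer t = ceil(1/1) = 1.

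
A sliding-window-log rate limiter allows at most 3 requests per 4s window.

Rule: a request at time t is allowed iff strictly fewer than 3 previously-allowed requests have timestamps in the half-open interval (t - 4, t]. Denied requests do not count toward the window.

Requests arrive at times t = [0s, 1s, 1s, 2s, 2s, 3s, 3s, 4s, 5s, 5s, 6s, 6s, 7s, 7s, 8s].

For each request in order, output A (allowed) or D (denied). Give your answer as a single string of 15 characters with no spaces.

Answer: AAADDDDAAADDDDA

Derivation:
Tracking allowed requests in the window:
  req#1 t=0s: ALLOW
  req#2 t=1s: ALLOW
  req#3 t=1s: ALLOW
  req#4 t=2s: DENY
  req#5 t=2s: DENY
  req#6 t=3s: DENY
  req#7 t=3s: DENY
  req#8 t=4s: ALLOW
  req#9 t=5s: ALLOW
  req#10 t=5s: ALLOW
  req#11 t=6s: DENY
  req#12 t=6s: DENY
  req#13 t=7s: DENY
  req#14 t=7s: DENY
  req#15 t=8s: ALLOW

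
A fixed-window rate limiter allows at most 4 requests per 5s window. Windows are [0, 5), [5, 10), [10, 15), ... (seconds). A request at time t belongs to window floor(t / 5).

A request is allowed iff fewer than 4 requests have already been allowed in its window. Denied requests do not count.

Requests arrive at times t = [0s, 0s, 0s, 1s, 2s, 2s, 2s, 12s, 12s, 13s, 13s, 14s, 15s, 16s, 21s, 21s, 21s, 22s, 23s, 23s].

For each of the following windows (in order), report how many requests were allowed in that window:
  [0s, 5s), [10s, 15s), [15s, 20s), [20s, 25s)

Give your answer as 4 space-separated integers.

Answer: 4 4 2 4

Derivation:
Processing requests:
  req#1 t=0s (window 0): ALLOW
  req#2 t=0s (window 0): ALLOW
  req#3 t=0s (window 0): ALLOW
  req#4 t=1s (window 0): ALLOW
  req#5 t=2s (window 0): DENY
  req#6 t=2s (window 0): DENY
  req#7 t=2s (window 0): DENY
  req#8 t=12s (window 2): ALLOW
  req#9 t=12s (window 2): ALLOW
  req#10 t=13s (window 2): ALLOW
  req#11 t=13s (window 2): ALLOW
  req#12 t=14s (window 2): DENY
  req#13 t=15s (window 3): ALLOW
  req#14 t=16s (window 3): ALLOW
  req#15 t=21s (window 4): ALLOW
  req#16 t=21s (window 4): ALLOW
  req#17 t=21s (window 4): ALLOW
  req#18 t=22s (window 4): ALLOW
  req#19 t=23s (window 4): DENY
  req#20 t=23s (window 4): DENY

Allowed counts by window: 4 4 2 4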